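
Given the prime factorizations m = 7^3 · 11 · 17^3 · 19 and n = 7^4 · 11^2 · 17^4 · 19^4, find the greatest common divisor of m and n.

min exponent per shared prime: 7^3 · 11 · 17^3 · 19 = 352198231

352198231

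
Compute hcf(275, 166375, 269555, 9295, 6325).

55

gcd(275, 166375): 166375 = 605·275 + 0 → 275
gcd(275, 269555): 269555 = 980·275 + 55; 275 = 5·55 + 0 → 55
gcd(55, 9295): 9295 = 169·55 + 0 → 55
gcd(55, 6325): 6325 = 115·55 + 0 → 55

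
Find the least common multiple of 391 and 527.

12121

391 = 17 · 23; 527 = 17 · 31
max exponents: 17 · 23 · 31 = 12121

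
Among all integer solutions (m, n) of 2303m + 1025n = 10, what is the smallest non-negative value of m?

Euclid: 2303 = 2·1025 + 253; 1025 = 4·253 + 13; 253 = 19·13 + 6; 13 = 2·6 + 1; 6 = 6·1 + 0 → gcd = 1; 10 = 1·10.
Back-substitution yields 2303·(-158) + 1025·(355) = 1, so one solution is m = -158·10 = -1580, n = 355·10 = 3550.
Solutions in m differ by 1025/1 = 1025; the one in [0, 1025) is -1580 mod 1025 = 470.

470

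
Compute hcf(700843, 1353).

11

Euclid: 700843 = 517·1353 + 1342; 1353 = 1·1342 + 11; 1342 = 122·11 + 0. Last nonzero remainder: 11.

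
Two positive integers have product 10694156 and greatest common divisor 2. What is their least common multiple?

5347078

For any two positive integers, gcd × lcm equals their product. Hence lcm = 10694156 / 2 = 5347078.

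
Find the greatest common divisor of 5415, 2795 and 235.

5

5415 = 3 · 5 · 19²; 2795 = 5 · 13 · 43; 235 = 5 · 47
gcd takes min exponent of each prime: 5 = 5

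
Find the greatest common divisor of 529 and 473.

1

Euclid: 529 = 1·473 + 56; 473 = 8·56 + 25; 56 = 2·25 + 6; 25 = 4·6 + 1; 6 = 6·1 + 0. Last nonzero remainder: 1.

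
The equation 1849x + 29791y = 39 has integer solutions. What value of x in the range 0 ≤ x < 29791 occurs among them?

gcd(1849, 29791) = 1 (Euclid: 29791 = 16·1849 + 207; 1849 = 8·207 + 193; 207 = 1·193 + 14; 193 = 13·14 + 11; 14 = 1·11 + 3; 11 = 3·3 + 2; 3 = 1·2 + 1; 2 = 2·1 + 0), and 1 | 39.
Extended Euclid: 1849·(-10650) + 29791·(661) = 1. Scale by 39: x₀ = -415350.
General solution x = x₀ + 29791t; reducing mod 29791 gives x = 1724 (and y = -107).

1724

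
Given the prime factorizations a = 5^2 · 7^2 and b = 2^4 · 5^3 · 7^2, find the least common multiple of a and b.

98000

max exponent per prime: 2^4 · 5^3 · 7^2 = 98000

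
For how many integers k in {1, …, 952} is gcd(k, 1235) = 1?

666

1235 = 5·13·19. Inclusion–exclusion on these primes:
952 − ⌊952/5⌋ − ⌊952/13⌋ − ⌊952/19⌋ + ⌊952/65⌋ + ⌊952/95⌋ + ⌊952/247⌋ − ⌊952/1235⌋ = 666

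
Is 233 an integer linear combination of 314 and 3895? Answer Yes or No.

Yes

By Bézout, 314p + 3895q = 233 has integer solutions iff gcd(314, 3895) | 233.
Euclid: 3895 = 12·314 + 127; 314 = 2·127 + 60; 127 = 2·60 + 7; 60 = 8·7 + 4; 7 = 1·4 + 3; 4 = 1·3 + 1; 3 = 3·1 + 0. gcd = 1; 233 mod 1 = 0. Yes.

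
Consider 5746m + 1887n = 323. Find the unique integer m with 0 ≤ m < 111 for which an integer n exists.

26

Reduce mod 1887: 5746m ≡ 323 (mod 1887). With g = gcd(5746, 1887) = 17 dividing 323, divide through: 338m ≡ 19 (mod 111).
Since gcd(338, 111) = 1, m ≡ 19·(338)⁻¹ ≡ 26 (mod 111). Smallest non-negative: 26.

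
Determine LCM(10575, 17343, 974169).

998523225

10575 = 3² · 5² · 47; 17343 = 3² · 41 · 47; 974169 = 3² · 7² · 47²
lcm takes max exponent of each prime: 3² · 5² · 7² · 41 · 47² = 998523225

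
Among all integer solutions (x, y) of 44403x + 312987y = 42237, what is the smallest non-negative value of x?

gcd(44403, 312987) = 1083 (Euclid: 312987 = 7·44403 + 2166; 44403 = 20·2166 + 1083; 2166 = 2·1083 + 0), and 1083 | 42237.
Extended Euclid: 44403·(141) + 312987·(-20) = 1083. Scale by 39: x₀ = 5499.
General solution x = x₀ + 289t; reducing mod 289 gives x = 8 (and y = -1).

8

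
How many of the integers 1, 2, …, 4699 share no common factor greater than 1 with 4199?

3868

4199 = 13·17·19. Inclusion–exclusion on these primes:
4699 − ⌊4699/13⌋ − ⌊4699/17⌋ − ⌊4699/19⌋ + ⌊4699/221⌋ + ⌊4699/247⌋ + ⌊4699/323⌋ − ⌊4699/4199⌋ = 3868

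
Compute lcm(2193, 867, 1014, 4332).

9097906116

2193 = 3 · 17 · 43; 867 = 3 · 17²; 1014 = 2 · 3 · 13²; 4332 = 2² · 3 · 19²
lcm takes max exponent of each prime: 2² · 3 · 13² · 17² · 19² · 43 = 9097906116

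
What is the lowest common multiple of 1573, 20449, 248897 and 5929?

2061116057

1573 = 11² · 13; 20449 = 11² · 13²; 248897 = 11⁴ · 17; 5929 = 7² · 11²
lcm takes max exponent of each prime: 7² · 11⁴ · 13² · 17 = 2061116057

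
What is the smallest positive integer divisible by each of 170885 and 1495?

gcd first: 170885 = 114·1495 + 455; 1495 = 3·455 + 130; 455 = 3·130 + 65; 130 = 2·65 + 0 → gcd = 65
lcm = 170885·1495/gcd = 255473075/65 = 3930355

3930355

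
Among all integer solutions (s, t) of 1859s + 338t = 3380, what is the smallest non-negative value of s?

0

Reduce mod 338: 1859s ≡ 3380 (mod 338). With g = gcd(1859, 338) = 169 dividing 3380, divide through: 11s ≡ 20 (mod 2).
Since gcd(11, 2) = 1, s ≡ 20·(11)⁻¹ ≡ 0 (mod 2). Smallest non-negative: 0.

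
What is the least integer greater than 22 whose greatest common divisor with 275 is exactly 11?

33

gcd(t, 275) = 11 forces 11 | t; write t = 11s. Then gcd(11s, 11·25) = 11·gcd(s, 25), so need gcd(s, 25) = 1.
11s > 22 gives s ≥ 3. The least s ≥ 3 coprime to 25 is 3, so t = 11·3 = 33.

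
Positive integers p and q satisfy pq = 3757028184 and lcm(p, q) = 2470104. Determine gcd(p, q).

gcd·lcm = product, so gcd = 3757028184/2470104 = 1521.

1521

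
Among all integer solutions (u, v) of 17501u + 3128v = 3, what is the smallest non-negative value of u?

79

gcd(17501, 3128) = 1 (Euclid: 17501 = 5·3128 + 1861; 3128 = 1·1861 + 1267; 1861 = 1·1267 + 594; 1267 = 2·594 + 79; 594 = 7·79 + 41; 79 = 1·41 + 38; 41 = 1·38 + 3; 38 = 12·3 + 2; 3 = 1·2 + 1; 2 = 2·1 + 0), and 1 | 3.
Extended Euclid: 17501·(1069) + 3128·(-5981) = 1. Scale by 3: u₀ = 3207.
General solution u = u₀ + 3128t; reducing mod 3128 gives u = 79 (and v = -442).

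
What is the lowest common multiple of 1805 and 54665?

19734065

gcd first: 54665 = 30·1805 + 515; 1805 = 3·515 + 260; 515 = 1·260 + 255; 260 = 1·255 + 5; 255 = 51·5 + 0 → gcd = 5
lcm = 1805·54665/gcd = 98670325/5 = 19734065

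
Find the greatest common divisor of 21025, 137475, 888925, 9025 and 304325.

21025 = 5² · 29²; 137475 = 3² · 5² · 13 · 47; 888925 = 5² · 31² · 37; 9025 = 5² · 19²; 304325 = 5² · 7 · 37 · 47
gcd takes min exponent of each prime: 5² = 25

25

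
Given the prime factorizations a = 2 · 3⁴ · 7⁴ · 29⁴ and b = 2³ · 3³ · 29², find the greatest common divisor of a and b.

45414

min exponent per shared prime: 2 · 3³ · 29² = 45414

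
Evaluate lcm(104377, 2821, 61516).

lcm(104377, 2821) = 104377·2821/gcd = 294447517/2821 = 104377
lcm(104377, 61516) = 104377·61516/gcd = 6420855532/91 = 70558852

70558852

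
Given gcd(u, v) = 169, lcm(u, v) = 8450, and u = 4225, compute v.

u·v = gcd·lcm = 169·8450 = 1428050, so v = 1428050/4225 = 338.

338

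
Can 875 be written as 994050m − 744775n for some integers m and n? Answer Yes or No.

Yes

By Bézout, 994050m − 744775n = 875 has integer solutions iff gcd(994050, 744775) | 875.
Euclid: 994050 = 1·744775 + 249275; 744775 = 2·249275 + 246225; 249275 = 1·246225 + 3050; 246225 = 80·3050 + 2225; 3050 = 1·2225 + 825; 2225 = 2·825 + 575; 825 = 1·575 + 250; 575 = 2·250 + 75; 250 = 3·75 + 25; 75 = 3·25 + 0. gcd = 25; 875 mod 25 = 0. Yes.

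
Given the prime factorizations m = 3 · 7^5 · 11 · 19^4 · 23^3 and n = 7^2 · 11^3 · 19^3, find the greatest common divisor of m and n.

min exponent per shared prime: 7^2 · 11 · 19^3 = 3697001

3697001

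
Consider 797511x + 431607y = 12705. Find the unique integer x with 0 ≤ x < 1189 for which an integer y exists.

256

Reduce mod 431607: 797511x ≡ 12705 (mod 431607). With g = gcd(797511, 431607) = 363 dividing 12705, divide through: 2197x ≡ 35 (mod 1189).
Since gcd(2197, 1189) = 1, x ≡ 35·(2197)⁻¹ ≡ 256 (mod 1189). Smallest non-negative: 256.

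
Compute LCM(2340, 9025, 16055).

54908100

lcm(2340, 9025) = 2340·9025/gcd = 21118500/5 = 4223700
lcm(4223700, 16055) = 4223700·16055/gcd = 67811503500/1235 = 54908100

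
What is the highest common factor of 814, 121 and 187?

11

814 = 2 · 11 · 37; 121 = 11²; 187 = 11 · 17
gcd takes min exponent of each prime: 11 = 11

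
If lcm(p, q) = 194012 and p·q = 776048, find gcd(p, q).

4

gcd·lcm = product, so gcd = 776048/194012 = 4.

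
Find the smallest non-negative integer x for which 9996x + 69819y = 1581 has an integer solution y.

gcd(9996, 69819) = 51 (Euclid: 69819 = 6·9996 + 9843; 9996 = 1·9843 + 153; 9843 = 64·153 + 51; 153 = 3·51 + 0), and 51 | 1581.
Extended Euclid: 9996·(-454) + 69819·(65) = 51. Scale by 31: x₀ = -14074.
General solution x = x₀ + 1369t; reducing mod 1369 gives x = 985 (and y = -141).

985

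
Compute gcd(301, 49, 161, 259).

gcd(301, 49): 301 = 6·49 + 7; 49 = 7·7 + 0 → 7
gcd(7, 161): 161 = 23·7 + 0 → 7
gcd(7, 259): 259 = 37·7 + 0 → 7

7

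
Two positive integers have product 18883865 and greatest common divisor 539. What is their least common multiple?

35035

Since gcd(u,v)·lcm(u,v) = uv, lcm = 18883865/539 = 35035.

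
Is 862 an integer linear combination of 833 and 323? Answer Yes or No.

By Bézout, 833p − 323q = 862 has integer solutions iff gcd(833, 323) | 862.
Euclid: 833 = 2·323 + 187; 323 = 1·187 + 136; 187 = 1·136 + 51; 136 = 2·51 + 34; 51 = 1·34 + 17; 34 = 2·17 + 0. gcd = 17; 862 mod 17 = 12. No.

No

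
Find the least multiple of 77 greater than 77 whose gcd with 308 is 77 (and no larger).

gcd(t, 308) = 77 forces 77 | t; write t = 77s. Then gcd(77s, 77·4) = 77·gcd(s, 4), so need gcd(s, 4) = 1.
77s > 77 gives s ≥ 2. The least s ≥ 2 coprime to 4 is 3, so t = 77·3 = 231.

231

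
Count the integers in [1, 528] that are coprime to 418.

227

Prime factors of 418: 2, 11, 19. Count integers ≤ 528 divisible by none of them.
By inclusion–exclusion: 528 − ⌊528/2⌋ − ⌊528/11⌋ − ⌊528/19⌋ + ⌊528/22⌋ + ⌊528/38⌋ + ⌊528/209⌋ − ⌊528/418⌋ = 227.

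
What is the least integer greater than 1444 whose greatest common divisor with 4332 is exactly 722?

4332 = 722·6. Any x with gcd(x, 4332) = 722 is a multiple of 722, say 722s, with s coprime to 6.
Need s > 1444/722, so s ≥ 3. First s ≥ 3 with gcd(s, 6) = 1 is s = 5. Thus x = 722·5 = 3610.

3610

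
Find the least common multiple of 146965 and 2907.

146965 = 5 · 7 · 13 · 17 · 19; 2907 = 3² · 17 · 19
max exponents: 3² · 5 · 7 · 13 · 17 · 19 = 1322685

1322685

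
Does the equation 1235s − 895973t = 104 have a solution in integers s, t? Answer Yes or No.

By Bézout, 1235s − 895973t = 104 has integer solutions iff gcd(1235, 895973) | 104.
Euclid: 895973 = 725·1235 + 598; 1235 = 2·598 + 39; 598 = 15·39 + 13; 39 = 3·13 + 0. gcd = 13; 104 mod 13 = 0. Yes.

Yes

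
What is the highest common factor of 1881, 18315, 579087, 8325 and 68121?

gcd(1881, 18315): 18315 = 9·1881 + 1386; 1881 = 1·1386 + 495; 1386 = 2·495 + 396; 495 = 1·396 + 99; 396 = 4·99 + 0 → 99
gcd(99, 579087): 579087 = 5849·99 + 36; 99 = 2·36 + 27; 36 = 1·27 + 9; 27 = 3·9 + 0 → 9
gcd(9, 8325): 8325 = 925·9 + 0 → 9
gcd(9, 68121): 68121 = 7569·9 + 0 → 9

9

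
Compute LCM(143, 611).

143 = 11 · 13; 611 = 13 · 47
max exponents: 11 · 13 · 47 = 6721

6721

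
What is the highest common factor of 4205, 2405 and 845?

gcd(4205, 2405): 4205 = 1·2405 + 1800; 2405 = 1·1800 + 605; 1800 = 2·605 + 590; 605 = 1·590 + 15; 590 = 39·15 + 5; 15 = 3·5 + 0 → 5
gcd(5, 845): 845 = 169·5 + 0 → 5

5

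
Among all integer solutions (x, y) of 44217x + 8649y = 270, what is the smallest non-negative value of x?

374

Euclid: 44217 = 5·8649 + 972; 8649 = 8·972 + 873; 972 = 1·873 + 99; 873 = 8·99 + 81; 99 = 1·81 + 18; 81 = 4·18 + 9; 18 = 2·9 + 0 → gcd = 9; 270 = 9·30.
Back-substitution yields 44217·(-436) + 8649·(2229) = 9, so one solution is x = -436·30 = -13080, y = 2229·30 = 66870.
Solutions in x differ by 8649/9 = 961; the one in [0, 961) is -13080 mod 961 = 374.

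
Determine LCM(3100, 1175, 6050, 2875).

2027415500

lcm(3100, 1175) = 3100·1175/gcd = 3642500/25 = 145700
lcm(145700, 6050) = 145700·6050/gcd = 881485000/50 = 17629700
lcm(17629700, 2875) = 17629700·2875/gcd = 50685387500/25 = 2027415500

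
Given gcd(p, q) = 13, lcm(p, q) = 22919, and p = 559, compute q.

Using pq = gcd(p,q)·lcm(p,q) = 13·22919 = 297947, we get q = 297947/559 = 533.

533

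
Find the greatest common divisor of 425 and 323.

17

Euclid: 425 = 1·323 + 102; 323 = 3·102 + 17; 102 = 6·17 + 0. Last nonzero remainder: 17.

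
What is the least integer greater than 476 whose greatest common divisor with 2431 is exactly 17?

493

Multiples of 17 above 476: 17·29, 17·30, … . Need the cofactor coprime to 2431/17 = 143.
Checking s = 29, 30, … the first with gcd(s, 143) = 1 is s = 29, giving 493.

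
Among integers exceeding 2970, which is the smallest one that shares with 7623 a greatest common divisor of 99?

gcd(t, 7623) = 99 forces 99 | t; write t = 99s. Then gcd(99s, 99·77) = 99·gcd(s, 77), so need gcd(s, 77) = 1.
99s > 2970 gives s ≥ 31. The least s ≥ 31 coprime to 77 is 31, so t = 99·31 = 3069.

3069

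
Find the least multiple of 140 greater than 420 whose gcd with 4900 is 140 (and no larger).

4900 = 140·35. Any k with gcd(k, 4900) = 140 is a multiple of 140, say 140s, with s coprime to 35.
Need s > 420/140, so s ≥ 4. First s ≥ 4 with gcd(s, 35) = 1 is s = 4. Thus k = 140·4 = 560.

560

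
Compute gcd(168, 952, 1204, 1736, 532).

168 = 2³ · 3 · 7; 952 = 2³ · 7 · 17; 1204 = 2² · 7 · 43; 1736 = 2³ · 7 · 31; 532 = 2² · 7 · 19
gcd takes min exponent of each prime: 2² · 7 = 28

28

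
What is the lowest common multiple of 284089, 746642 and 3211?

23846998838

284089 = 13² · 41²; 746642 = 2 · 13² · 47²; 3211 = 13² · 19
lcm takes max exponent of each prime: 2 · 13² · 19 · 41² · 47² = 23846998838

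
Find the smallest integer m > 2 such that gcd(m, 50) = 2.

4

50 = 2·25. Any m with gcd(m, 50) = 2 is a multiple of 2, say 2s, with s coprime to 25.
Need s > 2/2, so s ≥ 2. First s ≥ 2 with gcd(s, 25) = 1 is s = 2. Thus m = 2·2 = 4.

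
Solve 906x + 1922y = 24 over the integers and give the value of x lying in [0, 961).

gcd(906, 1922) = 2 (Euclid: 1922 = 2·906 + 110; 906 = 8·110 + 26; 110 = 4·26 + 6; 26 = 4·6 + 2; 6 = 3·2 + 0), and 2 | 24.
Extended Euclid: 906·(297) + 1922·(-140) = 2. Scale by 12: x₀ = 3564.
General solution x = x₀ + 961t; reducing mod 961 gives x = 681 (and y = -321).

681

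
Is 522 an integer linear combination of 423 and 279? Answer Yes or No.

gcd(423, 279): 423 = 1·279 + 144; 279 = 1·144 + 135; 144 = 1·135 + 9; 135 = 15·9 + 0 → 9
9 divides 522, so a solution exists.

Yes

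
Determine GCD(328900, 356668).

52

328900 = 2² · 5² · 11 · 13 · 23
356668 = 2² · 13 · 19³
Common: 2² · 13 = 52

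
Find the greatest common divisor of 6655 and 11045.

5

6655 = 5 · 11³
11045 = 5 · 47²
Common: 5 = 5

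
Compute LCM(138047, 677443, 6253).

138047 = 7 · 13 · 37 · 41; 677443 = 13 · 31 · 41²; 6253 = 13² · 37
lcm takes max exponent of each prime: 7 · 13² · 31 · 37 · 41² = 2280950581

2280950581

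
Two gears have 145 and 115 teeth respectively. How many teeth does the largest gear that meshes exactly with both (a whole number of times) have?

145 = 5 · 29
115 = 5 · 23
Common: 5 = 5

5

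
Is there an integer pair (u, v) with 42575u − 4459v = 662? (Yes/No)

No

gcd(42575, 4459): 42575 = 9·4459 + 2444; 4459 = 1·2444 + 2015; 2444 = 1·2015 + 429; 2015 = 4·429 + 299; 429 = 1·299 + 130; 299 = 2·130 + 39; 130 = 3·39 + 13; 39 = 3·13 + 0 → 13
13 does not divide 662, so a solution does not exist.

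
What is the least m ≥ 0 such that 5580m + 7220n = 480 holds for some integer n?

167

Reduce mod 7220: 5580m ≡ 480 (mod 7220). With g = gcd(5580, 7220) = 20 dividing 480, divide through: 279m ≡ 24 (mod 361).
Since gcd(279, 361) = 1, m ≡ 24·(279)⁻¹ ≡ 167 (mod 361). Smallest non-negative: 167.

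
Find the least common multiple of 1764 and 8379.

1764 = 2² · 3² · 7²; 8379 = 3² · 7² · 19
max exponents: 2² · 3² · 7² · 19 = 33516

33516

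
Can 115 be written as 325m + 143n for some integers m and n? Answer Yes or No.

No

By Bézout, 325m + 143n = 115 has integer solutions iff gcd(325, 143) | 115.
Euclid: 325 = 2·143 + 39; 143 = 3·39 + 26; 39 = 1·26 + 13; 26 = 2·13 + 0. gcd = 13; 115 mod 13 = 11. No.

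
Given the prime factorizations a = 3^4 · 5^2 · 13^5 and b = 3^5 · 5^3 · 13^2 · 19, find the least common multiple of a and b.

214282472625

max exponent per prime: 3^5 · 5^3 · 13^5 · 19 = 214282472625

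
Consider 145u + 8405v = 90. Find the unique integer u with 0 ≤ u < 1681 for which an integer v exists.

1044

Reduce mod 8405: 145u ≡ 90 (mod 8405). With g = gcd(145, 8405) = 5 dividing 90, divide through: 29u ≡ 18 (mod 1681).
Since gcd(29, 1681) = 1, u ≡ 18·(29)⁻¹ ≡ 1044 (mod 1681). Smallest non-negative: 1044.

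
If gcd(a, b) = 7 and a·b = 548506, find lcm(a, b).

gcd·lcm = product, so lcm = 548506/7 = 78358.

78358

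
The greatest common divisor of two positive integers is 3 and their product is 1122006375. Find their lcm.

374002125

For any two positive integers, gcd × lcm equals their product. Hence lcm = 1122006375 / 3 = 374002125.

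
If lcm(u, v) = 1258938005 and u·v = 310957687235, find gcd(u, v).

From gcd × lcm = uv: gcd = 310957687235 / 1258938005 = 247.

247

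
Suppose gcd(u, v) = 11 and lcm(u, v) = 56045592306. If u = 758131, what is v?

813186

Using uv = gcd(u,v)·lcm(u,v) = 11·56045592306 = 616501515366, we get v = 616501515366/758131 = 813186.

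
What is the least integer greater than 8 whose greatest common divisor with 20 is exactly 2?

14

Multiples of 2 above 8: 2·5, 2·6, … . Need the cofactor coprime to 20/2 = 10.
Checking s = 5, 6, … the first with gcd(s, 10) = 1 is s = 7, giving 14.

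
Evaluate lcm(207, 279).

6417

gcd first: 279 = 1·207 + 72; 207 = 2·72 + 63; 72 = 1·63 + 9; 63 = 7·9 + 0 → gcd = 9
lcm = 207·279/gcd = 57753/9 = 6417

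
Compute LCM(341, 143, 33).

13299

lcm(341, 143) = 341·143/gcd = 48763/11 = 4433
lcm(4433, 33) = 4433·33/gcd = 146289/11 = 13299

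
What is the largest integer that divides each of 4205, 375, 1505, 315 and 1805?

5

4205 = 5 · 29²; 375 = 3 · 5³; 1505 = 5 · 7 · 43; 315 = 3² · 5 · 7; 1805 = 5 · 19²
gcd takes min exponent of each prime: 5 = 5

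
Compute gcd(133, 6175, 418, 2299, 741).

19

gcd(133, 6175): 6175 = 46·133 + 57; 133 = 2·57 + 19; 57 = 3·19 + 0 → 19
gcd(19, 418): 418 = 22·19 + 0 → 19
gcd(19, 2299): 2299 = 121·19 + 0 → 19
gcd(19, 741): 741 = 39·19 + 0 → 19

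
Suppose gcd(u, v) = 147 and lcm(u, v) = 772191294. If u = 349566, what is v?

u·v = gcd·lcm = 147·772191294 = 113512120218, so v = 113512120218/349566 = 324723.

324723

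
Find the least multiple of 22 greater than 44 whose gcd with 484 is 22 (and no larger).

Multiples of 22 above 44: 22·3, 22·4, … . Need the cofactor coprime to 484/22 = 22.
Checking s = 3, 4, … the first with gcd(s, 22) = 1 is s = 3, giving 66.

66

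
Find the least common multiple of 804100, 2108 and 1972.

lcm(804100, 2108) = 804100·2108/gcd = 1695042800/68 = 24927100
lcm(24927100, 1972) = 24927100·1972/gcd = 49156241200/68 = 722885900

722885900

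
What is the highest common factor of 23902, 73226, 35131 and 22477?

19

gcd(23902, 73226): 73226 = 3·23902 + 1520; 23902 = 15·1520 + 1102; 1520 = 1·1102 + 418; 1102 = 2·418 + 266; 418 = 1·266 + 152; 266 = 1·152 + 114; 152 = 1·114 + 38; 114 = 3·38 + 0 → 38
gcd(38, 35131): 35131 = 924·38 + 19; 38 = 2·19 + 0 → 19
gcd(19, 22477): 22477 = 1183·19 + 0 → 19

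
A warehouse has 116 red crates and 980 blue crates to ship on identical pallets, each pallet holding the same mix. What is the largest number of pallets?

4

Euclid: 980 = 8·116 + 52; 116 = 2·52 + 12; 52 = 4·12 + 4; 12 = 3·4 + 0. Last nonzero remainder: 4.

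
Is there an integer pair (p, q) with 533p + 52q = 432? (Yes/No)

No

gcd(533, 52): 533 = 10·52 + 13; 52 = 4·13 + 0 → 13
13 does not divide 432, so a solution does not exist.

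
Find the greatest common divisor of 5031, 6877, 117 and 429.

gcd(5031, 6877): 6877 = 1·5031 + 1846; 5031 = 2·1846 + 1339; 1846 = 1·1339 + 507; 1339 = 2·507 + 325; 507 = 1·325 + 182; 325 = 1·182 + 143; 182 = 1·143 + 39; 143 = 3·39 + 26; 39 = 1·26 + 13; 26 = 2·13 + 0 → 13
gcd(13, 117): 117 = 9·13 + 0 → 13
gcd(13, 429): 429 = 33·13 + 0 → 13

13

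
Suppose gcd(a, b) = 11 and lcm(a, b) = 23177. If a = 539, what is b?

473

a·b = gcd·lcm = 11·23177 = 254947, so b = 254947/539 = 473.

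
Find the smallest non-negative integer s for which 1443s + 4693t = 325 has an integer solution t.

gcd(1443, 4693) = 13 (Euclid: 4693 = 3·1443 + 364; 1443 = 3·364 + 351; 364 = 1·351 + 13; 351 = 27·13 + 0), and 13 | 325.
Extended Euclid: 1443·(-13) + 4693·(4) = 13. Scale by 25: s₀ = -325.
General solution s = s₀ + 361k; reducing mod 361 gives s = 36 (and t = -11).

36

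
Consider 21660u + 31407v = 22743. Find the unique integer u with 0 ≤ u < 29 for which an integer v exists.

Reduce mod 31407: 21660u ≡ 22743 (mod 31407). With g = gcd(21660, 31407) = 1083 dividing 22743, divide through: 20u ≡ 21 (mod 29).
Since gcd(20, 29) = 1, u ≡ 21·(20)⁻¹ ≡ 17 (mod 29). Smallest non-negative: 17.

17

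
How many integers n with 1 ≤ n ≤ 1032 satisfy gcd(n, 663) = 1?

663 = 3·13·17. Inclusion–exclusion on these primes:
1032 − ⌊1032/3⌋ − ⌊1032/13⌋ − ⌊1032/17⌋ + ⌊1032/39⌋ + ⌊1032/51⌋ + ⌊1032/221⌋ − ⌊1032/663⌋ = 598

598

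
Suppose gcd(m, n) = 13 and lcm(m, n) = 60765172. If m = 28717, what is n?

m·n = gcd·lcm = 13·60765172 = 789947236, so n = 789947236/28717 = 27508.

27508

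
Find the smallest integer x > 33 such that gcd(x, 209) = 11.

209 = 11·19. Any x with gcd(x, 209) = 11 is a multiple of 11, say 11s, with s coprime to 19.
Need s > 33/11, so s ≥ 4. First s ≥ 4 with gcd(s, 19) = 1 is s = 4. Thus x = 11·4 = 44.

44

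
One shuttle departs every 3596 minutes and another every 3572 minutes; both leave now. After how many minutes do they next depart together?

3211228

3596 = 2² · 29 · 31; 3572 = 2² · 19 · 47
max exponents: 2² · 19 · 29 · 31 · 47 = 3211228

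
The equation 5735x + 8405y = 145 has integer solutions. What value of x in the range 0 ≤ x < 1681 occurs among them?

Euclid: 8405 = 1·5735 + 2670; 5735 = 2·2670 + 395; 2670 = 6·395 + 300; 395 = 1·300 + 95; 300 = 3·95 + 15; 95 = 6·15 + 5; 15 = 3·5 + 0 → gcd = 5; 145 = 5·29.
Back-substitution yields 5735·(532) + 8405·(-363) = 5, so one solution is x = 532·29 = 15428, y = -363·29 = -10527.
Solutions in x differ by 8405/5 = 1681; the one in [0, 1681) is 15428 mod 1681 = 299.

299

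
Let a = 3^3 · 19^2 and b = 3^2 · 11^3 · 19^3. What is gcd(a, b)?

min exponent per shared prime: 3^2 · 19^2 = 3249

3249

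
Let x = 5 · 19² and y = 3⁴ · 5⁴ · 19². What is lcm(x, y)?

max exponent per prime: 3⁴ · 5⁴ · 19² = 18275625

18275625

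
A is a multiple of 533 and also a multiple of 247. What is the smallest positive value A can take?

10127

gcd first: 533 = 2·247 + 39; 247 = 6·39 + 13; 39 = 3·13 + 0 → gcd = 13
lcm = 533·247/gcd = 131651/13 = 10127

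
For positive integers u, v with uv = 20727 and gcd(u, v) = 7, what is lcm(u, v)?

2961

gcd·lcm = product, so lcm = 20727/7 = 2961.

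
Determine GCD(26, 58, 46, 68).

gcd(26, 58): 58 = 2·26 + 6; 26 = 4·6 + 2; 6 = 3·2 + 0 → 2
gcd(2, 46): 46 = 23·2 + 0 → 2
gcd(2, 68): 68 = 34·2 + 0 → 2

2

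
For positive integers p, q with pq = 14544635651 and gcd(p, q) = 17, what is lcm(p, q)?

855566803

Since gcd(p,q)·lcm(p,q) = pq, lcm = 14544635651/17 = 855566803.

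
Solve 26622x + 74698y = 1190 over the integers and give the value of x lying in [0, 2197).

1316

Euclid: 74698 = 2·26622 + 21454; 26622 = 1·21454 + 5168; 21454 = 4·5168 + 782; 5168 = 6·782 + 476; 782 = 1·476 + 306; 476 = 1·306 + 170; 306 = 1·170 + 136; 170 = 1·136 + 34; 136 = 4·34 + 0 → gcd = 34; 1190 = 34·35.
Back-substitution yields 26622·(477) + 74698·(-170) = 34, so one solution is x = 477·35 = 16695, y = -170·35 = -5950.
Solutions in x differ by 74698/34 = 2197; the one in [0, 2197) is 16695 mod 2197 = 1316.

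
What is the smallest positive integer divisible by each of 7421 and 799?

5929379

7421 = 41 · 181; 799 = 17 · 47
max exponents: 17 · 41 · 47 · 181 = 5929379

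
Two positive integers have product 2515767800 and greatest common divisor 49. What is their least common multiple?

For any two positive integers, gcd × lcm equals their product. Hence lcm = 2515767800 / 49 = 51342200.

51342200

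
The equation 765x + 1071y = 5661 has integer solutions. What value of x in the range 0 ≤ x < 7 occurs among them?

6

Reduce mod 1071: 765x ≡ 5661 (mod 1071). With g = gcd(765, 1071) = 153 dividing 5661, divide through: 5x ≡ 37 (mod 7).
Since gcd(5, 7) = 1, x ≡ 37·(5)⁻¹ ≡ 6 (mod 7). Smallest non-negative: 6.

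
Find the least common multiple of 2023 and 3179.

2023 = 7 · 17²; 3179 = 11 · 17²
max exponents: 7 · 11 · 17² = 22253

22253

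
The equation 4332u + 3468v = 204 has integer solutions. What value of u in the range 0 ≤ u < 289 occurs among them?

Reduce mod 3468: 4332u ≡ 204 (mod 3468). With g = gcd(4332, 3468) = 12 dividing 204, divide through: 361u ≡ 17 (mod 289).
Since gcd(361, 289) = 1, u ≡ 17·(361)⁻¹ ≡ 221 (mod 289). Smallest non-negative: 221.

221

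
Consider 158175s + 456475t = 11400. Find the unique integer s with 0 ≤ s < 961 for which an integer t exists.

710

gcd(158175, 456475) = 475 (Euclid: 456475 = 2·158175 + 140125; 158175 = 1·140125 + 18050; 140125 = 7·18050 + 13775; 18050 = 1·13775 + 4275; 13775 = 3·4275 + 950; 4275 = 4·950 + 475; 950 = 2·475 + 0), and 475 | 11400.
Extended Euclid: 158175·(430) + 456475·(-149) = 475. Scale by 24: s₀ = 10320.
General solution s = s₀ + 961k; reducing mod 961 gives s = 710 (and t = -246).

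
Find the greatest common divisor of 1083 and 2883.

3

Euclid: 2883 = 2·1083 + 717; 1083 = 1·717 + 366; 717 = 1·366 + 351; 366 = 1·351 + 15; 351 = 23·15 + 6; 15 = 2·6 + 3; 6 = 2·3 + 0. Last nonzero remainder: 3.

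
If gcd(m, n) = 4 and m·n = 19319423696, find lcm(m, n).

4829855924

gcd·lcm = product, so lcm = 19319423696/4 = 4829855924.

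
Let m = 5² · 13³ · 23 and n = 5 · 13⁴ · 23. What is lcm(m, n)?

max exponent per prime: 5² · 13⁴ · 23 = 16422575

16422575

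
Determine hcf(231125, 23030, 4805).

231125 = 5³ · 43²; 23030 = 2 · 5 · 7² · 47; 4805 = 5 · 31²
gcd takes min exponent of each prime: 5 = 5

5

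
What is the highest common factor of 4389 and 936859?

4389 = 3 · 7 · 11 · 19
936859 = 7 · 11 · 23³
Common: 7 · 11 = 77

77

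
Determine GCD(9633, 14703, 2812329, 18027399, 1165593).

gcd(9633, 14703): 14703 = 1·9633 + 5070; 9633 = 1·5070 + 4563; 5070 = 1·4563 + 507; 4563 = 9·507 + 0 → 507
gcd(507, 2812329): 2812329 = 5547·507 + 0 → 507
gcd(507, 18027399): 18027399 = 35557·507 + 0 → 507
gcd(507, 1165593): 1165593 = 2299·507 + 0 → 507

507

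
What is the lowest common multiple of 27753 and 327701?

gcd first: 327701 = 11·27753 + 22418; 27753 = 1·22418 + 5335; 22418 = 4·5335 + 1078; 5335 = 4·1078 + 1023; 1078 = 1·1023 + 55; 1023 = 18·55 + 33; 55 = 1·33 + 22; 33 = 1·22 + 11; 22 = 2·11 + 0 → gcd = 11
lcm = 27753·327701/gcd = 9094685853/11 = 826789623

826789623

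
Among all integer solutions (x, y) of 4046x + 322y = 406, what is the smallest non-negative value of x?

4

Reduce mod 322: 4046x ≡ 406 (mod 322). With g = gcd(4046, 322) = 14 dividing 406, divide through: 289x ≡ 29 (mod 23).
Since gcd(289, 23) = 1, x ≡ 29·(289)⁻¹ ≡ 4 (mod 23). Smallest non-negative: 4.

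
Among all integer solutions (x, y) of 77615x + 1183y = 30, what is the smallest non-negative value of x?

gcd(77615, 1183) = 1 (Euclid: 77615 = 65·1183 + 720; 1183 = 1·720 + 463; 720 = 1·463 + 257; 463 = 1·257 + 206; 257 = 1·206 + 51; 206 = 4·51 + 2; 51 = 25·2 + 1; 2 = 2·1 + 0), and 1 | 30.
Extended Euclid: 77615·(580) + 1183·(-38053) = 1. Scale by 30: x₀ = 17400.
General solution x = x₀ + 1183t; reducing mod 1183 gives x = 838 (and y = -54980).

838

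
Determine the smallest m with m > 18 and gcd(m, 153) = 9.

gcd(m, 153) = 9 forces 9 | m; write m = 9s. Then gcd(9s, 9·17) = 9·gcd(s, 17), so need gcd(s, 17) = 1.
9s > 18 gives s ≥ 3. The least s ≥ 3 coprime to 17 is 3, so m = 9·3 = 27.

27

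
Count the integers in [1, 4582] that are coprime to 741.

Prime factors of 741: 3, 13, 19. Count integers ≤ 4582 divisible by none of them.
By inclusion–exclusion: 4582 − ⌊4582/3⌋ − ⌊4582/13⌋ − ⌊4582/19⌋ + ⌊4582/39⌋ + ⌊4582/57⌋ + ⌊4582/247⌋ − ⌊4582/741⌋ = 2671.

2671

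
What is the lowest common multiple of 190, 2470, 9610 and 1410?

334687470

lcm(190, 2470) = 190·2470/gcd = 469300/190 = 2470
lcm(2470, 9610) = 2470·9610/gcd = 23736700/10 = 2373670
lcm(2373670, 1410) = 2373670·1410/gcd = 3346874700/10 = 334687470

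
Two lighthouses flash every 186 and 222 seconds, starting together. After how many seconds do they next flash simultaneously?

gcd first: 222 = 1·186 + 36; 186 = 5·36 + 6; 36 = 6·6 + 0 → gcd = 6
lcm = 186·222/gcd = 41292/6 = 6882

6882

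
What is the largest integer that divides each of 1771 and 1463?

77

1771 = 7 · 11 · 23
1463 = 7 · 11 · 19
Common: 7 · 11 = 77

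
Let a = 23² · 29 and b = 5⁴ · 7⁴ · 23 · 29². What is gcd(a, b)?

min exponent per shared prime: 23 · 29 = 667

667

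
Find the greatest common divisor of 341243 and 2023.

341243 = 7 · 29 · 41²
2023 = 7 · 17²
Common: 7 = 7

7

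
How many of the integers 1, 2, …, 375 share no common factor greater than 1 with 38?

Prime factors of 38: 2, 19. Count integers ≤ 375 divisible by none of them.
By inclusion–exclusion: 375 − ⌊375/2⌋ − ⌊375/19⌋ + ⌊375/38⌋ = 178.

178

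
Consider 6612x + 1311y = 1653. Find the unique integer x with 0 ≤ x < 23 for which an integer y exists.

6

Euclid: 6612 = 5·1311 + 57; 1311 = 23·57 + 0 → gcd = 57; 1653 = 57·29.
Back-substitution yields 6612·(1) + 1311·(-5) = 57, so one solution is x = 1·29 = 29, y = -5·29 = -145.
Solutions in x differ by 1311/57 = 23; the one in [0, 23) is 29 mod 23 = 6.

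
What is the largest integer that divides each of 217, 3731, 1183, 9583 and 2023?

7

gcd(217, 3731): 3731 = 17·217 + 42; 217 = 5·42 + 7; 42 = 6·7 + 0 → 7
gcd(7, 1183): 1183 = 169·7 + 0 → 7
gcd(7, 9583): 9583 = 1369·7 + 0 → 7
gcd(7, 2023): 2023 = 289·7 + 0 → 7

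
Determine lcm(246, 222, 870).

246 = 2 · 3 · 41; 222 = 2 · 3 · 37; 870 = 2 · 3 · 5 · 29
lcm takes max exponent of each prime: 2 · 3 · 5 · 29 · 37 · 41 = 1319790

1319790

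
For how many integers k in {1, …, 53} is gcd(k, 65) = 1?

39

65 = 5·13. Inclusion–exclusion on these primes:
53 − ⌊53/5⌋ − ⌊53/13⌋ + ⌊53/65⌋ = 39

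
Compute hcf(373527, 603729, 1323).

gcd(373527, 603729): 603729 = 1·373527 + 230202; 373527 = 1·230202 + 143325; 230202 = 1·143325 + 86877; 143325 = 1·86877 + 56448; 86877 = 1·56448 + 30429; 56448 = 1·30429 + 26019; 30429 = 1·26019 + 4410; 26019 = 5·4410 + 3969; 4410 = 1·3969 + 441; 3969 = 9·441 + 0 → 441
gcd(441, 1323): 1323 = 3·441 + 0 → 441

441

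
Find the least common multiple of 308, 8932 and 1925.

223300

308 = 2² · 7 · 11; 8932 = 2² · 7 · 11 · 29; 1925 = 5² · 7 · 11
lcm takes max exponent of each prime: 2² · 5² · 7 · 11 · 29 = 223300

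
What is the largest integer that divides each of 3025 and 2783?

3025 = 5² · 11²
2783 = 11² · 23
Common: 11² = 121

121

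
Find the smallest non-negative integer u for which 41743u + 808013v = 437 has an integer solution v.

Euclid: 808013 = 19·41743 + 14896; 41743 = 2·14896 + 11951; 14896 = 1·11951 + 2945; 11951 = 4·2945 + 171; 2945 = 17·171 + 38; 171 = 4·38 + 19; 38 = 2·19 + 0 → gcd = 19; 437 = 19·23.
Back-substitution yields 41743·(18931) + 808013·(-978) = 19, so one solution is u = 18931·23 = 435413, v = -978·23 = -22494.
Solutions in u differ by 808013/19 = 42527; the one in [0, 42527) is 435413 mod 42527 = 10143.

10143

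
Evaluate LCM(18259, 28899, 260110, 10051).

201124659957390

lcm(18259, 28899) = 18259·28899/gcd = 527666841/19 = 27771939
lcm(27771939, 260110) = 27771939·260110/gcd = 7223759053290/19 = 380197844910
lcm(380197844910, 10051) = 380197844910·10051/gcd = 3821368539190410/19 = 201124659957390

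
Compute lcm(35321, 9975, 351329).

31171665525

35321 = 11 · 13² · 19; 9975 = 3 · 5² · 7 · 19; 351329 = 11 · 19 · 41²
lcm takes max exponent of each prime: 3 · 5² · 7 · 11 · 13² · 19 · 41² = 31171665525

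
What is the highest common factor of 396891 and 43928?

19

Euclid: 396891 = 9·43928 + 1539; 43928 = 28·1539 + 836; 1539 = 1·836 + 703; 836 = 1·703 + 133; 703 = 5·133 + 38; 133 = 3·38 + 19; 38 = 2·19 + 0. Last nonzero remainder: 19.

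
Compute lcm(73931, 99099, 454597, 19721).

2041975624689

73931 = 11² · 13 · 47; 99099 = 3² · 7 · 11² · 13; 454597 = 11² · 13 · 17²; 19721 = 13 · 37 · 41
lcm takes max exponent of each prime: 3² · 7 · 11² · 13 · 17² · 37 · 41 · 47 = 2041975624689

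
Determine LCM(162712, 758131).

gcd first: 758131 = 4·162712 + 107283; 162712 = 1·107283 + 55429; 107283 = 1·55429 + 51854; 55429 = 1·51854 + 3575; 51854 = 14·3575 + 1804; 3575 = 1·1804 + 1771; 1804 = 1·1771 + 33; 1771 = 53·33 + 22; 33 = 1·22 + 11; 22 = 2·11 + 0 → gcd = 11
lcm = 162712·758131/gcd = 123357011272/11 = 11214273752

11214273752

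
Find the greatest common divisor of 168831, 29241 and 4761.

168831 = 3³ · 13² · 37; 29241 = 3⁴ · 19²; 4761 = 3² · 23²
gcd takes min exponent of each prime: 3² = 9

9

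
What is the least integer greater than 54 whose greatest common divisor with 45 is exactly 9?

Multiples of 9 above 54: 9·7, 9·8, … . Need the cofactor coprime to 45/9 = 5.
Checking s = 7, 8, … the first with gcd(s, 5) = 1 is s = 7, giving 63.

63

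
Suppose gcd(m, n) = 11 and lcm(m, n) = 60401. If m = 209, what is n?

Using mn = gcd(m,n)·lcm(m,n) = 11·60401 = 664411, we get n = 664411/209 = 3179.

3179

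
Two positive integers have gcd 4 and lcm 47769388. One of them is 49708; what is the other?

Using pq = gcd(p,q)·lcm(p,q) = 4·47769388 = 191077552, we get q = 191077552/49708 = 3844.

3844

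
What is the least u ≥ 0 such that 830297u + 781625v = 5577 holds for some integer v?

241

Reduce mod 781625: 830297u ≡ 5577 (mod 781625). With g = gcd(830297, 781625) = 169 dividing 5577, divide through: 4913u ≡ 33 (mod 4625).
Since gcd(4913, 4625) = 1, u ≡ 33·(4913)⁻¹ ≡ 241 (mod 4625). Smallest non-negative: 241.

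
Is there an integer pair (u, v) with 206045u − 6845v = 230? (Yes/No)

By Bézout, 206045u − 6845v = 230 has integer solutions iff gcd(206045, 6845) | 230.
Euclid: 206045 = 30·6845 + 695; 6845 = 9·695 + 590; 695 = 1·590 + 105; 590 = 5·105 + 65; 105 = 1·65 + 40; 65 = 1·40 + 25; 40 = 1·25 + 15; 25 = 1·15 + 10; 15 = 1·10 + 5; 10 = 2·5 + 0. gcd = 5; 230 mod 5 = 0. Yes.

Yes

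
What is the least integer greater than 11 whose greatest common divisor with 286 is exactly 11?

33

Multiples of 11 above 11: 11·2, 11·3, … . Need the cofactor coprime to 286/11 = 26.
Checking s = 2, 3, … the first with gcd(s, 26) = 1 is s = 3, giving 33.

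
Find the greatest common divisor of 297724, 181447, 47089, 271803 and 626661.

49

297724 = 2² · 7⁴ · 31; 181447 = 7³ · 23²; 47089 = 7² · 31²; 271803 = 3 · 7² · 43²; 626661 = 3² · 7⁴ · 29
gcd takes min exponent of each prime: 7² = 49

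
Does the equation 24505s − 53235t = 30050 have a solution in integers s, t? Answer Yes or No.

No

gcd(24505, 53235): 53235 = 2·24505 + 4225; 24505 = 5·4225 + 3380; 4225 = 1·3380 + 845; 3380 = 4·845 + 0 → 845
845 does not divide 30050, so a solution does not exist.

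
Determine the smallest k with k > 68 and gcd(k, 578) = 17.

85

Multiples of 17 above 68: 17·5, 17·6, … . Need the cofactor coprime to 578/17 = 34.
Checking s = 5, 6, … the first with gcd(s, 34) = 1 is s = 5, giving 85.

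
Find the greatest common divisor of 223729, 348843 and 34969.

gcd(223729, 348843): 348843 = 1·223729 + 125114; 223729 = 1·125114 + 98615; 125114 = 1·98615 + 26499; 98615 = 3·26499 + 19118; 26499 = 1·19118 + 7381; 19118 = 2·7381 + 4356; 7381 = 1·4356 + 3025; 4356 = 1·3025 + 1331; 3025 = 2·1331 + 363; 1331 = 3·363 + 242; 363 = 1·242 + 121; 242 = 2·121 + 0 → 121
gcd(121, 34969): 34969 = 289·121 + 0 → 121

121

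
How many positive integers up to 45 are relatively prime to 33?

27

Prime factors of 33: 3, 11. Count integers ≤ 45 divisible by none of them.
By inclusion–exclusion: 45 − ⌊45/3⌋ − ⌊45/11⌋ + ⌊45/33⌋ = 27.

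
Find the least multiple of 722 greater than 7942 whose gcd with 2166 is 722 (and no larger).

9386

2166 = 722·3. Any m with gcd(m, 2166) = 722 is a multiple of 722, say 722s, with s coprime to 3.
Need s > 7942/722, so s ≥ 12. First s ≥ 12 with gcd(s, 3) = 1 is s = 13. Thus m = 722·13 = 9386.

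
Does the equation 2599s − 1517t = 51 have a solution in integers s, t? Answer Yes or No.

By Bézout, 2599s − 1517t = 51 has integer solutions iff gcd(2599, 1517) | 51.
Euclid: 2599 = 1·1517 + 1082; 1517 = 1·1082 + 435; 1082 = 2·435 + 212; 435 = 2·212 + 11; 212 = 19·11 + 3; 11 = 3·3 + 2; 3 = 1·2 + 1; 2 = 2·1 + 0. gcd = 1; 51 mod 1 = 0. Yes.

Yes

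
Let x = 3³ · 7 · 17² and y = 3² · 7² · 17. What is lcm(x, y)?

382347

max exponent per prime: 3³ · 7² · 17² = 382347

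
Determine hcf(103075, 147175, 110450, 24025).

gcd(103075, 147175): 147175 = 1·103075 + 44100; 103075 = 2·44100 + 14875; 44100 = 2·14875 + 14350; 14875 = 1·14350 + 525; 14350 = 27·525 + 175; 525 = 3·175 + 0 → 175
gcd(175, 110450): 110450 = 631·175 + 25; 175 = 7·25 + 0 → 25
gcd(25, 24025): 24025 = 961·25 + 0 → 25

25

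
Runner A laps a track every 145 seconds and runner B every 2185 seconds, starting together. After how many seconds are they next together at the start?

63365

145 = 5 · 29; 2185 = 5 · 19 · 23
max exponents: 5 · 19 · 23 · 29 = 63365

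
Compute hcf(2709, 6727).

7

Euclid: 6727 = 2·2709 + 1309; 2709 = 2·1309 + 91; 1309 = 14·91 + 35; 91 = 2·35 + 21; 35 = 1·21 + 14; 21 = 1·14 + 7; 14 = 2·7 + 0. Last nonzero remainder: 7.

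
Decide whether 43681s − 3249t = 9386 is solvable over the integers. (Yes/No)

gcd(43681, 3249): 43681 = 13·3249 + 1444; 3249 = 2·1444 + 361; 1444 = 4·361 + 0 → 361
361 divides 9386, so a solution exists.

Yes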